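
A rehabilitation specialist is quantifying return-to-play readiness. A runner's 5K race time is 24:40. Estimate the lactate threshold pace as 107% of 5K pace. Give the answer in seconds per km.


Total race time = 24*60 + 40 = 1480 seconds
5K pace = 1480 / 5 = 296.0 sec/km
LT pace = 296.0 * 1.07 = 316.72 sec/km

316.72 s/km


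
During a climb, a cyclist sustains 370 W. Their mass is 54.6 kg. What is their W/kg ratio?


Power-to-weight = 370 W / 54.6 kg
= 6.777 W/kg

6.777 W/kg


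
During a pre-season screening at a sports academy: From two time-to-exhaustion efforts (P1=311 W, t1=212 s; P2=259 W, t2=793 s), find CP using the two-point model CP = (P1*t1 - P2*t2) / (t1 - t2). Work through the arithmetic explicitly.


Work in trial 1 = 65932 J
Work in trial 2 = 205387 J
Delta work = -139455 J
Delta time = -581 s
CP = -139455 / -581 = 240.03 W

240.03 W


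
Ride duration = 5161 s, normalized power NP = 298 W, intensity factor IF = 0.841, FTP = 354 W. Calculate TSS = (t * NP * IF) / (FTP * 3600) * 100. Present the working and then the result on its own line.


Numerator = 5161 * 298 * 0.841 = 1293439.498
Denominator = 354 * 3600 = 1274400
TSS = 1293439.498 / 1274400 * 100
= 101.49

101.49 TSS


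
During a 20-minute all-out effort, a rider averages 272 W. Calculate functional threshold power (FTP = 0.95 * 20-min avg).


FTP = 0.95 * 272
= 258.4 W

258.4 W


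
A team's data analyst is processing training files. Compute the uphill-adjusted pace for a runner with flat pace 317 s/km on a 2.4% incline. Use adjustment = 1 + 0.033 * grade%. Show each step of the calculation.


Adjustment factor = 1 + 0.033 * 2.4 = 1.0792
Grade-adjusted pace = 317 * 1.0792 = 342.11 s/km

342.11 s/km


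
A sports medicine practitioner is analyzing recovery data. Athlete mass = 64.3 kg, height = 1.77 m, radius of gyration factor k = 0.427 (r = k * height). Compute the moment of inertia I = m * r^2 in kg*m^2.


r = k * height = 0.427 * 1.77 = 0.75579 m
r^2 = 0.75579^2 = 0.571219
I = 64.3 * 0.571219 = 36.729 kg*m^2

36.729 kg*m^2


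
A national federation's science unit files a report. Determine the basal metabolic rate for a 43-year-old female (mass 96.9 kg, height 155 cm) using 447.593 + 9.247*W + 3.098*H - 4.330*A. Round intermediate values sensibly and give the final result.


BMR = 447.593 + 9.247*96.9 + 3.098*155 - 4.330*43
= 1637.63 kcal/day

1637.63 kcal/day


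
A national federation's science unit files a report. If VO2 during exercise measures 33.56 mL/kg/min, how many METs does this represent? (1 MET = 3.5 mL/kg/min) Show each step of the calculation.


METs = VO2 / 3.5 = 33.56 / 3.5 = 9.59

9.59 METs


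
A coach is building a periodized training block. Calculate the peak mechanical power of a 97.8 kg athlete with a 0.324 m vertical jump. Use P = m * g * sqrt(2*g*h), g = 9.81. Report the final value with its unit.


First, sqrt(2gh) = sqrt(2 * 9.81 * 0.324)
= sqrt(6.35688) = 2.521285 m/s
Power = 97.8 * 9.81 * 2.521285 = 2418.97 W

2418.97 W


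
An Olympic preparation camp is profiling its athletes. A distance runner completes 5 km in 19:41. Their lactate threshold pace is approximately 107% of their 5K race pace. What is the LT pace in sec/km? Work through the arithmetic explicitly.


Convert to seconds: 19 min 41 s = 1181 s
Pace per km = 1181 / 5 = 236.2 s/km
LT pace = 236.2 * 1.07 = 252.73 s/km

252.73 s/km


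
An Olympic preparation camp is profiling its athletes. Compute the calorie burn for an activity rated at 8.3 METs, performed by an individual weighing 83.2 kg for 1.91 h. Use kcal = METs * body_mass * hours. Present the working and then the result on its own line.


Product of METs and mass = 8.3 * 83.2 = 690.56
Total kcal = 690.56 * 1.91 = 1318.97 kcal

1318.97 kcal


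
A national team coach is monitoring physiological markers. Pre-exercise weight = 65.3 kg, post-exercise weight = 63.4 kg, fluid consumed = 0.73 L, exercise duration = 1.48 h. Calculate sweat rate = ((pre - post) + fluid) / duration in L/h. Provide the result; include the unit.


Weight loss = 65.3 - 63.4 = 1.9 kg (approx L)
Total sweat = 1.9 + 0.73 = 2.63 L
Sweat rate = 2.63 / 1.48 = 1.777 L/h

1.777 L/h


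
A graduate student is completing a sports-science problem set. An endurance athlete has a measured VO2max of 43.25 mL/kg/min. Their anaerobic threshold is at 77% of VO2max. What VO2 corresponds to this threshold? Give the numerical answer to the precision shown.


Anaerobic threshold VO2 = VO2max * 77%
= 43.25 * 0.77
= 33.3 mL/kg/min

33.3 mL/kg/min


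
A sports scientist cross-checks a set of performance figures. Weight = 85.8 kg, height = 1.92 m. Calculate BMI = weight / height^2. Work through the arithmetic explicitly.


height^2 = 1.92^2 = 3.6864
BMI = 85.8 / 3.6864 = 23.27 kg/m^2

23.27 kg/m^2


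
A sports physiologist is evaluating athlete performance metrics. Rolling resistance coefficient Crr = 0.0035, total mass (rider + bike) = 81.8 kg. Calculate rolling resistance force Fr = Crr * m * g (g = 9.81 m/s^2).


Fr = Crr * m * g
= 0.0035 * 81.8 * 9.81
= 2.809 N

2.809 N


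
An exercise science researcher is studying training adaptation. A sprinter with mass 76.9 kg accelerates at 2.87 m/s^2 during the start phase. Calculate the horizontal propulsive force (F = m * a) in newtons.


F = m * a
= 76.9 * 2.87
= 220.7 N

220.7 N


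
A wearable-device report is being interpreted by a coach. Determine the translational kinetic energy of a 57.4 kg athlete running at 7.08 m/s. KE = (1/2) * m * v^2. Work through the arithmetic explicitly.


KE = 0.5 * m * v^2
= 0.5 * 57.4 * 7.08^2
= 0.5 * 57.4 * 50.1264
= 1438.63 J

1438.63 J


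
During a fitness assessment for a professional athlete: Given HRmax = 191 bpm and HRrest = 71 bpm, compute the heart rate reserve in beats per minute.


Heart rate reserve = maximum HR minus resting HR
HRR = 191 - 71 = 120 bpm

120 bpm


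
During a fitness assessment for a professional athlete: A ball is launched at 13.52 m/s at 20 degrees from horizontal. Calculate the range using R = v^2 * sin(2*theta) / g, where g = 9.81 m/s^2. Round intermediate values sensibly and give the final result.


sin(2 * 20) = sin(40) = 0.642788
v^2 = 13.52^2 = 182.7904
R = 182.7904 * 0.642788 / 9.81
= 11.977 m

11.977 m


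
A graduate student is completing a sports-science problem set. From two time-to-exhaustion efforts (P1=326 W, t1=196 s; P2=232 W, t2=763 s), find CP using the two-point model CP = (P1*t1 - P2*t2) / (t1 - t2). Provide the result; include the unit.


Work in trial 1 = 63896 J
Work in trial 2 = 177016 J
Delta work = -113120 J
Delta time = -567 s
CP = -113120 / -567 = 199.51 W

199.51 W


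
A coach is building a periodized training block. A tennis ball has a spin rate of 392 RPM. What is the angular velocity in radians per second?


Convert RPM to rad/s: multiply by 2*pi and divide by 60
omega = 392 * 2 * pi / 60
= 41.05 rad/s

41.05 rad/s


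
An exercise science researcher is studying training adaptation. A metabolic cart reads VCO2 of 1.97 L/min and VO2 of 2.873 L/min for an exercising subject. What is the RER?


RER = VCO2 / VO2 = 1.97 / 2.873 = 0.6857

0.6857


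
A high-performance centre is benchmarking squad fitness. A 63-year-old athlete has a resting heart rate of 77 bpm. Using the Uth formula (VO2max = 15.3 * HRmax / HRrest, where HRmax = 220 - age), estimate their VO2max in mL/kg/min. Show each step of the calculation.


HRmax = 220 - 63 = 157 bpm
Ratio = HRmax / HRrest = 157 / 77 = 2.039
VO2max = 15.3 * 2.039 = 31.2 mL/kg/min

31.2 mL/kg/min


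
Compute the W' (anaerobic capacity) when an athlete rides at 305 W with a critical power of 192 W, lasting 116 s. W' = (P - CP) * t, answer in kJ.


Above-CP power = 113 W
Duration = 116 s
W' = 113 * 116 = 13108 J
Convert: 13108 / 1000 = 13.108 kJ

13.108 kJ


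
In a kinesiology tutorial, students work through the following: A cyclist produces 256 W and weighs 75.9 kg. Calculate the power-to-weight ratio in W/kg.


P/W = power / mass
= 256 / 75.9
= 3.373 W/kg

3.373 W/kg


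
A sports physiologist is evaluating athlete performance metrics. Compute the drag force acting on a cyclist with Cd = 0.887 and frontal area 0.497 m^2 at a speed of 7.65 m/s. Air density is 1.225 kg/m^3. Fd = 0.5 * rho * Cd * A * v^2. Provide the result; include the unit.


Step 1: v^2 = 58.5225
Step 2: Fd = 0.5 * 1.225 * 0.887 * 0.497 * 58.5225
= 15.802 N

15.802 N


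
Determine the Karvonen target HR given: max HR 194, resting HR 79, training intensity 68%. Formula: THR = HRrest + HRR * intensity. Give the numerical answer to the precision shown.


HRR = HRmax - HRrest = 194 - 79 = 115
THR = 79 + 115 * 0.68
= 157.2 bpm

157.2 bpm


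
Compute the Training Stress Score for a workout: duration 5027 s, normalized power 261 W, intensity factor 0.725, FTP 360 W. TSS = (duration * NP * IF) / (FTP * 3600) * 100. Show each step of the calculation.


Product = 5027 * 261 * 0.725 = 951234.075
Base = 360 * 3600 = 1296000
TSS = 951234.075 / 1296000 * 100 = 73.4

73.4 TSS


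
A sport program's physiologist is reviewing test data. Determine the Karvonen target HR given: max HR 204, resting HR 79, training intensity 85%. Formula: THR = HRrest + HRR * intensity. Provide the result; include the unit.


HRR = HRmax - HRrest = 204 - 79 = 125
THR = 79 + 125 * 0.85
= 185.25 bpm

185.25 bpm


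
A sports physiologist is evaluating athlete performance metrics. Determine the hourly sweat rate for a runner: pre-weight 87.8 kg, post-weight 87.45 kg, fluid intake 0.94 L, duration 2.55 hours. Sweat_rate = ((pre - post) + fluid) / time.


Mass lost = 87.8 - 87.45 = 0.35 kg
Add fluid consumed: 0.35 + 0.94 = 1.29 L total sweat
Sweat rate = 1.29 / 2.55 = 0.506 L/h

0.506 L/h


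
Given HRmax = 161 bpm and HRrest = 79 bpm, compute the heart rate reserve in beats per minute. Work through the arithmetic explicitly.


Heart rate reserve = maximum HR minus resting HR
HRR = 161 - 79 = 82 bpm

82 bpm


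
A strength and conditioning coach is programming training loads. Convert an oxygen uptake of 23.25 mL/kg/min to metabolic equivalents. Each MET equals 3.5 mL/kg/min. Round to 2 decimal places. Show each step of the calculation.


One MET = 3.5 mL/kg/min
Number of METs = 23.25 / 3.5
= 6.64 METs

6.64 METs


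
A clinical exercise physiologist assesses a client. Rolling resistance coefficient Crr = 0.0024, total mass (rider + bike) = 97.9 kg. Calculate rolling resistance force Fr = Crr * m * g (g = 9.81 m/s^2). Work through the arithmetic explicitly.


Fr = Crr * m * g
= 0.0024 * 97.9 * 9.81
= 2.305 N

2.305 N


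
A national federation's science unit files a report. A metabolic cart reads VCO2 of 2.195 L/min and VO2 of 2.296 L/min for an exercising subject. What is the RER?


RER = VCO2 / VO2 = 2.195 / 2.296 = 0.956

0.956


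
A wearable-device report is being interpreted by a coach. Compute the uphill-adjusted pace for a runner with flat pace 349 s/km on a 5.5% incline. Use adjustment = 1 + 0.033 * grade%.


Adjustment factor = 1 + 0.033 * 5.5 = 1.1815
Grade-adjusted pace = 349 * 1.1815 = 412.34 s/km

412.34 s/km


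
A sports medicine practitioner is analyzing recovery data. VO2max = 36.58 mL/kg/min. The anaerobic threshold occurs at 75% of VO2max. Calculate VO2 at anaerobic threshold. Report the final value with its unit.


AT fraction = 75 / 100 = 0.75
AT VO2 = 36.58 * 0.75
= 27.44 mL/kg/min

27.44 mL/kg/min


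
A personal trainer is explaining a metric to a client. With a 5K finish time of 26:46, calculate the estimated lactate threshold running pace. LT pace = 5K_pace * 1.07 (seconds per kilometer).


Race duration = 1606 s for 5 km
Average pace = 1606 / 5 = 321.2 s/km
LT pace = 321.2 * 1.07
= 343.68 s/km

343.68 s/km


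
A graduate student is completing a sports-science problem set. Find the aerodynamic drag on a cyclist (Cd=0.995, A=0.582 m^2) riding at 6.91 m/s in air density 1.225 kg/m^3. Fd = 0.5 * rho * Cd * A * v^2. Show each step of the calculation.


Fd = 0.5 * 1.225 * 0.995 * 0.582 * 6.91^2
= 0.5 * 1.225 * 0.995 * 0.582 * 47.7481
= 16.936 N

16.936 N


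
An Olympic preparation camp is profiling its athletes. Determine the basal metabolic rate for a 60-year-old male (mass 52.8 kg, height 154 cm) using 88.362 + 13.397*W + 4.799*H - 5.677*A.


BMR = 88.362 + 13.397*52.8 + 4.799*154 - 5.677*60
= 1194.15 kcal/day

1194.15 kcal/day


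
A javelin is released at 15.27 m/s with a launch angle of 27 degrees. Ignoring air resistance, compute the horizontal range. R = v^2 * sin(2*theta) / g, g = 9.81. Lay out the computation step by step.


Launch speed squared = 233.1729
sin(2 * 27 deg) = 0.809017
Range = 233.1729 * 0.809017 / 9.81
= 19.229 m

19.229 m


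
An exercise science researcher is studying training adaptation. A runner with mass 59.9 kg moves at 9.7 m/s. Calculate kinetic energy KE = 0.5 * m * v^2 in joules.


v^2 = 9.7^2 = 94.09
KE = 0.5 * 59.9 * 94.09
= 2818.0 J

2818.0 J


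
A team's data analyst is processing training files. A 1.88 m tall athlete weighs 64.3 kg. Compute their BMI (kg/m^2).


height^2 = 3.5344 m^2
BMI = 64.3 / 3.5344 = 18.19 kg/m^2

18.19 kg/m^2


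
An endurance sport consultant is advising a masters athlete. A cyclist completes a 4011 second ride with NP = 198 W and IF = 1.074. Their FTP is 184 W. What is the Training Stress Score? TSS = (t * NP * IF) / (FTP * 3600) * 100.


t * NP * IF = 4011 * 198 * 1.074 = 852947.172
FTP * 3600 = 662400
TSS = (852947.172 / 662400) * 100 = 128.77

128.77 TSS


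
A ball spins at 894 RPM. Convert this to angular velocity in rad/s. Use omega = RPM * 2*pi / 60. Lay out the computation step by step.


omega = 894 * 2 * pi / 60
= 894 * 6.28318531 / 60
= 5617.168 / 60
= 93.619 rad/s

93.619 rad/s


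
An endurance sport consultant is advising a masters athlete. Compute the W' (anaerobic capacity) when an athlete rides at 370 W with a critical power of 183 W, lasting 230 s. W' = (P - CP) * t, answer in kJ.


Above-CP power = 187 W
Duration = 230 s
W' = 187 * 230 = 43010 J
Convert: 43010 / 1000 = 43.01 kJ

43.01 kJ


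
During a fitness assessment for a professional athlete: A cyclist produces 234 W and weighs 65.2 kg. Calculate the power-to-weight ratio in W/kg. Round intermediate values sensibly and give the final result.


P/W = power / mass
= 234 / 65.2
= 3.589 W/kg

3.589 W/kg


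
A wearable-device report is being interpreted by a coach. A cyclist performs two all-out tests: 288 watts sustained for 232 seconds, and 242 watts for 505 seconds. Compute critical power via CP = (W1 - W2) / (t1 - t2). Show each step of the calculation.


W1 = P1 * t1 = 288 * 232 = 66816 J
W2 = P2 * t2 = 242 * 505 = 122210 J
CP = (66816 - 122210) / (232 - 505)
= 202.91 W

202.91 W


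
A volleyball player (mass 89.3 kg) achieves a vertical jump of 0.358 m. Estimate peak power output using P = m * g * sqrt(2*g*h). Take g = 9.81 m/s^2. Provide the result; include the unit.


2 * g * h = 2 * 9.81 * 0.358 = 7.02396
sqrt(7.02396) = 2.650275 m/s
P = 89.3 * 9.81 * 2.650275 = 2321.73 W

2321.73 W


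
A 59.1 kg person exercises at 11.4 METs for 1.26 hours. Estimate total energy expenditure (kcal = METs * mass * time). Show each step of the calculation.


Energy = METs * mass(kg) * time(h)
= 11.4 * 59.1 * 1.26
= 848.91 kcal

848.91 kcal


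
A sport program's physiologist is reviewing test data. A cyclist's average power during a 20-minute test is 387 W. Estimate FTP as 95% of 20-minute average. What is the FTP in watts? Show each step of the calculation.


FTP = 20-min power * 0.95
= 387 * 0.95
= 367.65 W

367.65 W


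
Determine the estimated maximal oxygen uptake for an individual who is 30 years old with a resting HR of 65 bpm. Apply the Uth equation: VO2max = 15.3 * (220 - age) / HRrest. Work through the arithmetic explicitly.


HRmax = 220 - 30 = 190
VO2max = 15.3 * (190 / 65)
= 15.3 * 2.9231
= 44.72 mL/kg/min

44.72 mL/kg/min


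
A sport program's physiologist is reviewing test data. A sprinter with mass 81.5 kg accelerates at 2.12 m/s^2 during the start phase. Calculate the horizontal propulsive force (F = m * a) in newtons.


F = m * a
= 81.5 * 2.12
= 172.78 N

172.78 N


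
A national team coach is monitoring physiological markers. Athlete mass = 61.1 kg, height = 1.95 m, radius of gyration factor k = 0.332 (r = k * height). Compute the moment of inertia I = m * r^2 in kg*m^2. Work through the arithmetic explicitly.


r = k * height = 0.332 * 1.95 = 0.6474 m
r^2 = 0.6474^2 = 0.419127
I = 61.1 * 0.419127 = 25.609 kg*m^2

25.609 kg*m^2


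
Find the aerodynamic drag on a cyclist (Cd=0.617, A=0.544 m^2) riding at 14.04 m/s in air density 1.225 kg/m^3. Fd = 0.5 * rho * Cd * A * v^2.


Fd = 0.5 * 1.225 * 0.617 * 0.544 * 14.04^2
= 0.5 * 1.225 * 0.617 * 0.544 * 197.1216
= 40.525 N

40.525 N


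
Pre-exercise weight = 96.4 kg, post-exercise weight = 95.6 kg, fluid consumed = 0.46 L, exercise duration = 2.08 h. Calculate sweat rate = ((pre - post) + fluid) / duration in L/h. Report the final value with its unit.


Weight loss = 96.4 - 95.6 = 0.8 kg (approx L)
Total sweat = 0.8 + 0.46 = 1.26 L
Sweat rate = 1.26 / 2.08 = 0.606 L/h

0.606 L/h


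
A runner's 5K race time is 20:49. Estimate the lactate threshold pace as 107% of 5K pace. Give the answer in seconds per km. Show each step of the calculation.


Total race time = 20*60 + 49 = 1249 seconds
5K pace = 1249 / 5 = 249.8 sec/km
LT pace = 249.8 * 1.07 = 267.29 sec/km

267.29 s/km


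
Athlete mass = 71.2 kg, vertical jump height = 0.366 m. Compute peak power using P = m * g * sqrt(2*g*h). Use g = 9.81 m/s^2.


sqrt(2 * 9.81 * 0.366) = sqrt(7.18092) = 2.679724 m/s
P = 71.2 * 9.81 * 2.679724
= 1871.71 W

1871.71 W


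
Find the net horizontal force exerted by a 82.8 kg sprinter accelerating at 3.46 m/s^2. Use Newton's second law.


Newton's second law: F = m * a
F = 82.8 * 3.46 = 286.49 N

286.49 N


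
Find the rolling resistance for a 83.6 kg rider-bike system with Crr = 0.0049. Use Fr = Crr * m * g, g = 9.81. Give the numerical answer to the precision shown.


m * g = 83.6 * 9.81 = 820.116 N
Fr = 0.0049 * 820.116 = 4.019 N

4.019 N


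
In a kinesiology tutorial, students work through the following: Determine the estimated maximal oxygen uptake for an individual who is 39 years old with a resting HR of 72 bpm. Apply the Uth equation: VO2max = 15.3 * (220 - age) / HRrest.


HRmax = 220 - 39 = 181
VO2max = 15.3 * (181 / 72)
= 15.3 * 2.5139
= 38.46 mL/kg/min

38.46 mL/kg/min


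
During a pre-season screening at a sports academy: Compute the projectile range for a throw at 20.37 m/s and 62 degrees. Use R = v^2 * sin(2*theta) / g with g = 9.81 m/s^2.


Two times the angle = 124 degrees
sin(124) = 0.829038
R = 414.9369 * 0.829038 / 9.81 = 35.066 m

35.066 m


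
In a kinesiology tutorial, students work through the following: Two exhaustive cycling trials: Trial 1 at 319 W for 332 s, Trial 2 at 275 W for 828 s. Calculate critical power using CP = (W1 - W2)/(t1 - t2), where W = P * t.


W1 = 319 * 332 = 105908 J
W2 = 275 * 828 = 227700 J
CP = (105908 - 227700) / (332 - 828)
= -121792 / -496
= 245.55 W

245.55 W


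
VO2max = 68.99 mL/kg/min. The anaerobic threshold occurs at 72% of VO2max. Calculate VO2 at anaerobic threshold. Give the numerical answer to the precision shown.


AT fraction = 72 / 100 = 0.72
AT VO2 = 68.99 * 0.72
= 49.67 mL/kg/min

49.67 mL/kg/min


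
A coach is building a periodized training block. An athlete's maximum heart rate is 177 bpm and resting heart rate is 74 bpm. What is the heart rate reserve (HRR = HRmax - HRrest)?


HRR = HRmax - HRrest
= 177 - 74
= 103 bpm

103 bpm


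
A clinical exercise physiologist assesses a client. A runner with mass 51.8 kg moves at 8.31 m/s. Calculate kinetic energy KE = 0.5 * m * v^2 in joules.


v^2 = 8.31^2 = 69.0561
KE = 0.5 * 51.8 * 69.0561
= 1788.55 J

1788.55 J


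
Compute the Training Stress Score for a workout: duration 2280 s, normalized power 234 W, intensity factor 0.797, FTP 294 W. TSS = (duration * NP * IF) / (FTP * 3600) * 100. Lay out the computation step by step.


Product = 2280 * 234 * 0.797 = 425215.44
Base = 294 * 3600 = 1058400
TSS = 425215.44 / 1058400 * 100 = 40.18

40.18 TSS


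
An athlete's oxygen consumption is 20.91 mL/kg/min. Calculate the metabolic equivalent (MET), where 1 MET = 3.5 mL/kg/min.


MET = VO2 / 3.5
= 20.91 / 3.5
= 5.97 METs

5.97 METs


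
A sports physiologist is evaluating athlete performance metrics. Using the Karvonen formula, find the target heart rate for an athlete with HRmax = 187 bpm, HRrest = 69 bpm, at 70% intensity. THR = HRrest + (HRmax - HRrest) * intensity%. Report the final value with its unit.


HRR = 187 - 69 = 118
THR = 69 + 118 * 0.7
= 69 + 82.6
= 151.6 bpm

151.6 bpm


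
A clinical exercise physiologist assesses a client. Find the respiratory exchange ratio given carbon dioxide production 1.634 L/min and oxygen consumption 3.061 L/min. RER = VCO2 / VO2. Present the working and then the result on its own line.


VCO2 = 1.634 L/min
VO2 = 3.061 L/min
RER = 1.634 / 3.061 = 0.5338

0.5338


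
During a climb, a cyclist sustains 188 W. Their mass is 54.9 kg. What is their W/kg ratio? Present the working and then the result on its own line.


Power-to-weight = 188 W / 54.9 kg
= 3.424 W/kg

3.424 W/kg


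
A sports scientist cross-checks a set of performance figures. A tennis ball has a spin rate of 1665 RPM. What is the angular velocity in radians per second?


Convert RPM to rad/s: multiply by 2*pi and divide by 60
omega = 1665 * 2 * pi / 60
= 174.358 rad/s

174.358 rad/s


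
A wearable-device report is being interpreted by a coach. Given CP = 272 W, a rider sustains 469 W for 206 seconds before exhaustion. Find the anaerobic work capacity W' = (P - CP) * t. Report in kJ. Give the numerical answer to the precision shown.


Excess power = 469 - 272 = 197 W
Work above CP = 197 * 206 = 40582 J
W' = 40.582 kJ

40.582 kJ


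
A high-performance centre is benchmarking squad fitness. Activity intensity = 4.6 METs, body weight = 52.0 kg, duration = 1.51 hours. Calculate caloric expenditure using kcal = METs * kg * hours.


kcal = 4.6 * 52.0 * 1.51
= 239.2 * 1.51
= 361.19 kcal

361.19 kcal


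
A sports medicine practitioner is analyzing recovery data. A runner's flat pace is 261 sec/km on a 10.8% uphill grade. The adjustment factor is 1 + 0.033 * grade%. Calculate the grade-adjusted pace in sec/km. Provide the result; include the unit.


Factor = 1 + 0.033 * 10.8 = 1.3564
Adjusted pace = 261 * 1.3564
= 354.02 sec/km

354.02 s/km


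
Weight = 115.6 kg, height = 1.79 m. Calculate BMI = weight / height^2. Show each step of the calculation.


height^2 = 1.79^2 = 3.2041
BMI = 115.6 / 3.2041 = 36.08 kg/m^2

36.08 kg/m^2


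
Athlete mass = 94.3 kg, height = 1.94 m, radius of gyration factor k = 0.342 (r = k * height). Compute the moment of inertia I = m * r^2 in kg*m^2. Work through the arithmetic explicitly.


r = k * height = 0.342 * 1.94 = 0.66348 m
r^2 = 0.66348^2 = 0.440206
I = 94.3 * 0.440206 = 41.511 kg*m^2

41.511 kg*m^2


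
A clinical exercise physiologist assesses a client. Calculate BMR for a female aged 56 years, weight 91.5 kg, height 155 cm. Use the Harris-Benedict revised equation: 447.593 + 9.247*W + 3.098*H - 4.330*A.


Substituting values:
W term = 9.247 * 91.5 = 846.1005
H term = 3.098 * 155 = 480.19
A term = 4.330 * 56 = 242.48
BMR = 1531.4 kcal/day

1531.4 kcal/day


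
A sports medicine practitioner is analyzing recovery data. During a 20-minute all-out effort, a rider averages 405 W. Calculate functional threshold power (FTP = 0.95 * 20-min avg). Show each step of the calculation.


FTP = 0.95 * 405
= 384.75 W

384.75 W


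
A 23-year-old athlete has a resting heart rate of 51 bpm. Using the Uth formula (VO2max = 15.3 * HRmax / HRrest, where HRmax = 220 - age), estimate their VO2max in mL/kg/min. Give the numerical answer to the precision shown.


HRmax = 220 - 23 = 197 bpm
Ratio = HRmax / HRrest = 197 / 51 = 3.8627
VO2max = 15.3 * 3.8627 = 59.1 mL/kg/min

59.1 mL/kg/min


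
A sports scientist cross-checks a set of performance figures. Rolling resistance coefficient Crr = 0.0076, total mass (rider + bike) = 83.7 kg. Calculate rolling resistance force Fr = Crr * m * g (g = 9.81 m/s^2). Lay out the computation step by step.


Fr = Crr * m * g
= 0.0076 * 83.7 * 9.81
= 6.24 N

6.24 N


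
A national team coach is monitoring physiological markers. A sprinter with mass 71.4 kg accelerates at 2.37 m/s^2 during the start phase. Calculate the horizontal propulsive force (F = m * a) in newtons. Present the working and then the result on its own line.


F = m * a
= 71.4 * 2.37
= 169.22 N

169.22 N


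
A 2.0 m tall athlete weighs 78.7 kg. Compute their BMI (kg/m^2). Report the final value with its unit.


height^2 = 4.0 m^2
BMI = 78.7 / 4.0 = 19.68 kg/m^2

19.68 kg/m^2


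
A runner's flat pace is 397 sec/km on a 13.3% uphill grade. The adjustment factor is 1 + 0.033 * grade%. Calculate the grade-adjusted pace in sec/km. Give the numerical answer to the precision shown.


Factor = 1 + 0.033 * 13.3 = 1.4389
Adjusted pace = 397 * 1.4389
= 571.24 sec/km

571.24 s/km


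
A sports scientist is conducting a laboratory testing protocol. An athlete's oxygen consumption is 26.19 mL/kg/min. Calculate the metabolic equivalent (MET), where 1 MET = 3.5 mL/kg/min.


MET = VO2 / 3.5
= 26.19 / 3.5
= 7.48 METs

7.48 METs


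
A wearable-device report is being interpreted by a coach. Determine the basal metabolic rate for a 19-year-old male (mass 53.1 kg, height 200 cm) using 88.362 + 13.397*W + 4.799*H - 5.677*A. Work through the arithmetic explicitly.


BMR = 88.362 + 13.397*53.1 + 4.799*200 - 5.677*19
= 1651.68 kcal/day

1651.68 kcal/day


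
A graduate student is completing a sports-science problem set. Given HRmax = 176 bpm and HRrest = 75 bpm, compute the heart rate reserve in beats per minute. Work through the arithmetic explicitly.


Heart rate reserve = maximum HR minus resting HR
HRR = 176 - 75 = 101 bpm

101 bpm


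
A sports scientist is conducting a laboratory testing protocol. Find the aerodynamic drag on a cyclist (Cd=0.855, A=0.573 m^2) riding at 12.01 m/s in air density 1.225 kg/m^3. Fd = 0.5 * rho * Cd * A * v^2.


Fd = 0.5 * 1.225 * 0.855 * 0.573 * 12.01^2
= 0.5 * 1.225 * 0.855 * 0.573 * 144.2401
= 43.283 N

43.283 N


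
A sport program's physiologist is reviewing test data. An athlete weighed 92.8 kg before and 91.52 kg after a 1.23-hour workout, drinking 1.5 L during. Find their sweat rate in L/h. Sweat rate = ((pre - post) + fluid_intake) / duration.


Body mass change = 1.28 kg
Total sweat loss = 1.28 + 1.5 = 2.78 L
Rate = 2.78 / 1.23 = 2.26 L/h

2.26 L/h


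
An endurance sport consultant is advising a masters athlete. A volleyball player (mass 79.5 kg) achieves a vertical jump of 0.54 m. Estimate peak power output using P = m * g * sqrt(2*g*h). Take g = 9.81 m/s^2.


2 * g * h = 2 * 9.81 * 0.54 = 10.5948
sqrt(10.5948) = 3.254965 m/s
P = 79.5 * 9.81 * 3.254965 = 2538.53 W

2538.53 W


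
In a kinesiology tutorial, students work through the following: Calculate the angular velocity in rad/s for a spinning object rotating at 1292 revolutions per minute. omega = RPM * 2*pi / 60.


omega = RPM * 2*pi / 60
= 1292 * 6.28318531 / 60
= 135.298 rad/s

135.298 rad/s


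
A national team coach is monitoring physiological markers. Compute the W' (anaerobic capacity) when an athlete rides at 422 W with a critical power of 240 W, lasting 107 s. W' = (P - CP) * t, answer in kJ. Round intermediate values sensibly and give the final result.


Above-CP power = 182 W
Duration = 107 s
W' = 182 * 107 = 19474 J
Convert: 19474 / 1000 = 19.474 kJ

19.474 kJ


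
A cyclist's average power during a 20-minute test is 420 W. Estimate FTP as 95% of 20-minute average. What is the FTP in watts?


FTP = 20-min power * 0.95
= 420 * 0.95
= 399.0 W

399.0 W


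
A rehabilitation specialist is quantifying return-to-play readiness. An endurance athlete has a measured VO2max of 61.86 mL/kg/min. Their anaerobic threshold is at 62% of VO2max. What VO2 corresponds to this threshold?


Anaerobic threshold VO2 = VO2max * 62%
= 61.86 * 0.62
= 38.35 mL/kg/min

38.35 mL/kg/min


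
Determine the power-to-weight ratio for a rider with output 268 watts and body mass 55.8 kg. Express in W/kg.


P/W = 268 / 55.8 = 4.803 W/kg

4.803 W/kg


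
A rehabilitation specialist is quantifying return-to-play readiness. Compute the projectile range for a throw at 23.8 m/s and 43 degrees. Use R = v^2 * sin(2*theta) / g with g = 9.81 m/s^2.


Two times the angle = 86 degrees
sin(86) = 0.997564
R = 566.44 * 0.997564 / 9.81 = 57.6 m

57.6 m


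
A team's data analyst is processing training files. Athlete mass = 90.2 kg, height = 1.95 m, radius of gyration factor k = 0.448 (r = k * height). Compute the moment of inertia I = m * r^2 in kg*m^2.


r = k * height = 0.448 * 1.95 = 0.8736 m
r^2 = 0.8736^2 = 0.763177
I = 90.2 * 0.763177 = 68.839 kg*m^2

68.839 kg*m^2


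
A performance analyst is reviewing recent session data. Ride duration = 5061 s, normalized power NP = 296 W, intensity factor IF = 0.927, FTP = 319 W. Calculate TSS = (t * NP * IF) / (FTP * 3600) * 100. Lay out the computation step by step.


Numerator = 5061 * 296 * 0.927 = 1388697.912
Denominator = 319 * 3600 = 1148400
TSS = 1388697.912 / 1148400 * 100
= 120.92

120.92 TSS


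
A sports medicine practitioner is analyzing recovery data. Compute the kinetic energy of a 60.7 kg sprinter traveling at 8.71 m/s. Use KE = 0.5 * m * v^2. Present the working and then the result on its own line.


Velocity squared = 75.8641
KE = 0.5 * 60.7 * 75.8641 = 2302.48 J

2302.48 J


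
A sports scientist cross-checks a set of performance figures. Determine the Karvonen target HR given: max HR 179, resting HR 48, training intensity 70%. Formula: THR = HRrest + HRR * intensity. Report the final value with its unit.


HRR = HRmax - HRrest = 179 - 48 = 131
THR = 48 + 131 * 0.7
= 139.7 bpm

139.7 bpm


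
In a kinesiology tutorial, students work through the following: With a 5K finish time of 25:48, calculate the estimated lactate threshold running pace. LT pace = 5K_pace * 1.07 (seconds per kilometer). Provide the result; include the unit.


Race duration = 1548 s for 5 km
Average pace = 1548 / 5 = 309.6 s/km
LT pace = 309.6 * 1.07
= 331.27 s/km

331.27 s/km


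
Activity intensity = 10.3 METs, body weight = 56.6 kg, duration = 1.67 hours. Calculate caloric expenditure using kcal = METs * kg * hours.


kcal = 10.3 * 56.6 * 1.67
= 582.98 * 1.67
= 973.58 kcal

973.58 kcal


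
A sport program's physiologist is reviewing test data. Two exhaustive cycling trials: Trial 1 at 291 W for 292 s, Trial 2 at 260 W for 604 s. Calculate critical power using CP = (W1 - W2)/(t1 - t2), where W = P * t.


W1 = 291 * 292 = 84972 J
W2 = 260 * 604 = 157040 J
CP = (84972 - 157040) / (292 - 604)
= -72068 / -312
= 230.99 W

230.99 W


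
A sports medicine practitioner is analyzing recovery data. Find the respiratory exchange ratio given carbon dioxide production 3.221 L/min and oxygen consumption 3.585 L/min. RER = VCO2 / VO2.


VCO2 = 3.221 L/min
VO2 = 3.585 L/min
RER = 3.221 / 3.585 = 0.8985

0.8985


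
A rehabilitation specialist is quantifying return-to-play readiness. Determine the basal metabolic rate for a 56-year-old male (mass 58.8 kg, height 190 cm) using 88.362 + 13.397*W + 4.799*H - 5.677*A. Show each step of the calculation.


BMR = 88.362 + 13.397*58.8 + 4.799*190 - 5.677*56
= 1470.0 kcal/day

1470.0 kcal/day


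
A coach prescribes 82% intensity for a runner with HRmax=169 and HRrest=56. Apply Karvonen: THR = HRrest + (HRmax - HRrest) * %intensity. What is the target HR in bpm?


Heart rate reserve = 169 - 56 = 113
Intensity fraction = 82 / 100 = 0.82
THR = 56 + 113 * 0.82 = 148.66 bpm

148.66 bpm


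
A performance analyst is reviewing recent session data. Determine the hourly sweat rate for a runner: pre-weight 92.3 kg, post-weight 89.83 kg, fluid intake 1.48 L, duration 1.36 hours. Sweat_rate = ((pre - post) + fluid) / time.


Mass lost = 92.3 - 89.83 = 2.47 kg
Add fluid consumed: 2.47 + 1.48 = 3.95 L total sweat
Sweat rate = 3.95 / 1.36 = 2.904 L/h

2.904 L/h


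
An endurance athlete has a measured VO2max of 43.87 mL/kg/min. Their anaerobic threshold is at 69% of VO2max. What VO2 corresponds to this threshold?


Anaerobic threshold VO2 = VO2max * 69%
= 43.87 * 0.69
= 30.27 mL/kg/min

30.27 mL/kg/min


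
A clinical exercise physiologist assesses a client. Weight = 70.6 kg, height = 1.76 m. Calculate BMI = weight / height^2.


height^2 = 1.76^2 = 3.0976
BMI = 70.6 / 3.0976 = 22.79 kg/m^2

22.79 kg/m^2


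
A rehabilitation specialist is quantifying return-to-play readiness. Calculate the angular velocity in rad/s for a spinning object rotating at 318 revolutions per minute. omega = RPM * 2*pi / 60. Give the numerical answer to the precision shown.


omega = RPM * 2*pi / 60
= 318 * 6.28318531 / 60
= 33.301 rad/s

33.301 rad/s


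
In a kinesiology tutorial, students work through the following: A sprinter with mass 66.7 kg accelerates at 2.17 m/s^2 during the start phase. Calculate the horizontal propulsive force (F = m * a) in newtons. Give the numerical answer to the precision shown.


F = m * a
= 66.7 * 2.17
= 144.74 N

144.74 N


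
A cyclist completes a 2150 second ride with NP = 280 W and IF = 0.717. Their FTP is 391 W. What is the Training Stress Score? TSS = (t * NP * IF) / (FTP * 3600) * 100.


t * NP * IF = 2150 * 280 * 0.717 = 431634.0
FTP * 3600 = 1407600
TSS = (431634.0 / 1407600) * 100 = 30.66

30.66 TSS


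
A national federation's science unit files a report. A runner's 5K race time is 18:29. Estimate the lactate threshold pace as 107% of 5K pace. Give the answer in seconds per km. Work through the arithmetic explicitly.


Total race time = 18*60 + 29 = 1109 seconds
5K pace = 1109 / 5 = 221.8 sec/km
LT pace = 221.8 * 1.07 = 237.33 sec/km

237.33 s/km


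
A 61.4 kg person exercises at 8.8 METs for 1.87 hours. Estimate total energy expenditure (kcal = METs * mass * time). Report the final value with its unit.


Energy = METs * mass(kg) * time(h)
= 8.8 * 61.4 * 1.87
= 1010.4 kcal

1010.4 kcal


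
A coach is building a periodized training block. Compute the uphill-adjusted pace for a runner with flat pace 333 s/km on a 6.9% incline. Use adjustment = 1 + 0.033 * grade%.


Adjustment factor = 1 + 0.033 * 6.9 = 1.2277
Grade-adjusted pace = 333 * 1.2277 = 408.82 s/km

408.82 s/km


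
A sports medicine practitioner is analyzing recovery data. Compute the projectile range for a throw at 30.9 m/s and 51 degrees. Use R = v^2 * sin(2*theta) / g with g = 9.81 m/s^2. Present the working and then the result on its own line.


Two times the angle = 102 degrees
sin(102) = 0.978148
R = 954.81 * 0.978148 / 9.81 = 95.203 m

95.203 m


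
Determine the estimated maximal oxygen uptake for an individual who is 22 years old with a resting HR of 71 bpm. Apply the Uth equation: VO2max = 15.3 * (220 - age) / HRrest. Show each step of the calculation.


HRmax = 220 - 22 = 198
VO2max = 15.3 * (198 / 71)
= 15.3 * 2.7887
= 42.67 mL/kg/min

42.67 mL/kg/min


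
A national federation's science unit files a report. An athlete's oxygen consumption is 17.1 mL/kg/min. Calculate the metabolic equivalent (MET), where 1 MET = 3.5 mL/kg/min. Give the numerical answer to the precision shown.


MET = VO2 / 3.5
= 17.1 / 3.5
= 4.89 METs

4.89 METs


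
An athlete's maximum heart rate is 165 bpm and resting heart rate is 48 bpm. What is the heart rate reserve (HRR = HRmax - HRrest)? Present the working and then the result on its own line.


HRR = HRmax - HRrest
= 165 - 48
= 117 bpm

117 bpm


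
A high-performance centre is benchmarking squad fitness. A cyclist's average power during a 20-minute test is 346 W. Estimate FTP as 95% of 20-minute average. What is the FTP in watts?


FTP = 20-min power * 0.95
= 346 * 0.95
= 328.7 W

328.7 W


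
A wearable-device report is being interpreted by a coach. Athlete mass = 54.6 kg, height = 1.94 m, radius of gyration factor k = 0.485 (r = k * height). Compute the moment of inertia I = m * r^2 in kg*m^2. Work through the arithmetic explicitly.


r = k * height = 0.485 * 1.94 = 0.9409 m
r^2 = 0.9409^2 = 0.885293
I = 54.6 * 0.885293 = 48.337 kg*m^2

48.337 kg*m^2


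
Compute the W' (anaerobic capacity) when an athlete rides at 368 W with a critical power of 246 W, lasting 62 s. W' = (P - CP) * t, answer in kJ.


Above-CP power = 122 W
Duration = 62 s
W' = 122 * 62 = 7564 J
Convert: 7564 / 1000 = 7.564 kJ

7.564 kJ


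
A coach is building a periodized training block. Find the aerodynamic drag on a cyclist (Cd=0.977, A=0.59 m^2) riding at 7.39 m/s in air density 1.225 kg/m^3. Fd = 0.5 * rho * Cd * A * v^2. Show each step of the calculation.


Fd = 0.5 * 1.225 * 0.977 * 0.59 * 7.39^2
= 0.5 * 1.225 * 0.977 * 0.59 * 54.6121
= 19.282 N

19.282 N


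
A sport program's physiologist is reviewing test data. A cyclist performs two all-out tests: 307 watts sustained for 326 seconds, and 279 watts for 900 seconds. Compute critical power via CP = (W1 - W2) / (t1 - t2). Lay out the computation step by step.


W1 = P1 * t1 = 307 * 326 = 100082 J
W2 = P2 * t2 = 279 * 900 = 251100 J
CP = (100082 - 251100) / (326 - 900)
= 263.1 W

263.1 W


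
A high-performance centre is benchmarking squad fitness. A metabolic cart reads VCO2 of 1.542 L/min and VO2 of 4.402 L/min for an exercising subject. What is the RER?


RER = VCO2 / VO2 = 1.542 / 4.402 = 0.3503

0.3503


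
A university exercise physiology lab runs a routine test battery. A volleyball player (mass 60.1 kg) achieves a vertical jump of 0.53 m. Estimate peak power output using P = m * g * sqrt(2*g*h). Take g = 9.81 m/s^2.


2 * g * h = 2 * 9.81 * 0.53 = 10.3986
sqrt(10.3986) = 3.224686 m/s
P = 60.1 * 9.81 * 3.224686 = 1901.21 W

1901.21 W


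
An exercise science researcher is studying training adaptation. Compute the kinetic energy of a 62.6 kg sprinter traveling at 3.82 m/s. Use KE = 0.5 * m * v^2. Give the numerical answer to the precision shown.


Velocity squared = 14.5924
KE = 0.5 * 62.6 * 14.5924 = 456.74 J

456.74 J


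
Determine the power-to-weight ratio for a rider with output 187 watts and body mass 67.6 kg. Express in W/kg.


P/W = 187 / 67.6 = 2.766 W/kg

2.766 W/kg


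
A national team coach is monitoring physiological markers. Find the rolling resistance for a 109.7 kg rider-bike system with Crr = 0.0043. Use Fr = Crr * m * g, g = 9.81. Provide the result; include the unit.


m * g = 109.7 * 9.81 = 1076.157 N
Fr = 0.0043 * 1076.157 = 4.627 N

4.627 N


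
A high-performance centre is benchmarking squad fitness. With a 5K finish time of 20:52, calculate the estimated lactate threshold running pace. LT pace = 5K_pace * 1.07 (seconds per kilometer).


Race duration = 1252 s for 5 km
Average pace = 1252 / 5 = 250.4 s/km
LT pace = 250.4 * 1.07
= 267.93 s/km

267.93 s/km


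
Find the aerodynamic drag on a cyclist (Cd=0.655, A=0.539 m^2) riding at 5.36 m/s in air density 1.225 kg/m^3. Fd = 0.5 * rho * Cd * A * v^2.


Fd = 0.5 * 1.225 * 0.655 * 0.539 * 5.36^2
= 0.5 * 1.225 * 0.655 * 0.539 * 28.7296
= 6.212 N

6.212 N


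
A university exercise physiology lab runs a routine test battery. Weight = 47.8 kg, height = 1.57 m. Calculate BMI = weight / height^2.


height^2 = 1.57^2 = 2.4649
BMI = 47.8 / 2.4649 = 19.39 kg/m^2

19.39 kg/m^2


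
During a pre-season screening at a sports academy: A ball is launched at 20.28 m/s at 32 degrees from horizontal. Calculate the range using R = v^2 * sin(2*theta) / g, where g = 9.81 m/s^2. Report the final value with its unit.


sin(2 * 32) = sin(64) = 0.898794
v^2 = 20.28^2 = 411.2784
R = 411.2784 * 0.898794 / 9.81
= 37.681 m

37.681 m
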